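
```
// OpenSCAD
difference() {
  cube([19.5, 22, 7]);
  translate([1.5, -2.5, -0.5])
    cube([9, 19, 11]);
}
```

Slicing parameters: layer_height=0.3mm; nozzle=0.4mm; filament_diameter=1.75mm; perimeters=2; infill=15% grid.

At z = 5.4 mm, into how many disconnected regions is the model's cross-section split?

At z = 5.4 mm: the cube (footprint 19.5×22) is included at this height; the cube at (1.5, -2.5) is present — its section is the full 9×19 rectangle; Taking the first minus the rest: starting from the 19.5×22 cube, the 9×19 cube at (1.5, -2.5) partially overlaps it — only the 148.50 mm² overlap (of its 171.00 mm²) is removed, clipping the outline — 1 connected region. The result has 1 disconnected region.

1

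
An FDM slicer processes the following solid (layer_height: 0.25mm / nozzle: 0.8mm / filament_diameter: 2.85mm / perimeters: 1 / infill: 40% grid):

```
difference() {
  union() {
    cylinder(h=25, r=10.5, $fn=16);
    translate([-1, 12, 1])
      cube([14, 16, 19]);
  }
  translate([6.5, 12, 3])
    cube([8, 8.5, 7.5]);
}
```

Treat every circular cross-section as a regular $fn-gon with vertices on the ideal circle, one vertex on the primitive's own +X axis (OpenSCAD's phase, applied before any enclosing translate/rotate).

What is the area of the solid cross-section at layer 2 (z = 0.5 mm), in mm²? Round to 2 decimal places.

337.53 mm²

At z = 0.5 mm: the cylinder: section is a regular 16-gon, circumradius r=10.5 (area = (16/2)·10.500²·sin(360°/16) = 337.53 mm²); the cube at (-1, 12) does not reach this height (z outside [1, 20]); Combining (union): only the r=10.5 cylinder is present, so the union is just that shape — area = 337.53 mm²; the cube at (6.5, 12) is not intersected at this z (z outside [3, 10.5]); Subtracting the remaining from the first: none of the subtracted shapes is present at this height, so the result so far is unchanged — area = 337.53 mm². Overall, the cross-section is a single solid region. Net area = 337.53 mm².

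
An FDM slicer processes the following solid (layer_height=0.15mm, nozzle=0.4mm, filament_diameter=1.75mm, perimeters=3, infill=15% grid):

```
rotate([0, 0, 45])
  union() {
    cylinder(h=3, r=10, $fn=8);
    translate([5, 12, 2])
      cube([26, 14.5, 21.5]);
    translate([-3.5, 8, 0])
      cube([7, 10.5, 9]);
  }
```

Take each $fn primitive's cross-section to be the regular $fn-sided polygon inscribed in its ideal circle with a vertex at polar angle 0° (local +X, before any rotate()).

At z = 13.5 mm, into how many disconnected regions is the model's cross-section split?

At z = 13.5 mm: the cylinder is not intersected at this z (z outside [0, 3]); the 26×14.5 cube at (5, 12) contributes its full rectangle; the cube at (-3.5, 8) is absent (z outside [0, 9]); Taking the union: only the 26×14.5 cube at (5, 12) is present, so the union is just that shape — 1 connected region; (rotated 45° about Z; rotation is an isometry so areas/perimeters/island counts are preserved). The result has 1 disconnected region.

1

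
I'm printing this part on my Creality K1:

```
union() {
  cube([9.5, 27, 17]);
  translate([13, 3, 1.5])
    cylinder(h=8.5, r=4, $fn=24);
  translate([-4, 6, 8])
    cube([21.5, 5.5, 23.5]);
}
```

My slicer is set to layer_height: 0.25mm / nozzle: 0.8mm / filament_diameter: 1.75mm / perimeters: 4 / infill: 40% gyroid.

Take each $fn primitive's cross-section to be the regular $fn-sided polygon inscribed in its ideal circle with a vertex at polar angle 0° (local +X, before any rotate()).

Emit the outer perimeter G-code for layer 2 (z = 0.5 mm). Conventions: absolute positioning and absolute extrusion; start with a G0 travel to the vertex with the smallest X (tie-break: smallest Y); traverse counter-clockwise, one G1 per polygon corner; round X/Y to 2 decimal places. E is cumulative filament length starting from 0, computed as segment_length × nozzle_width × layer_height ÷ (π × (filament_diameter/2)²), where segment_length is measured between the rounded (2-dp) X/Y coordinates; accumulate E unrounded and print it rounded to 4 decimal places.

At z = 0.5 mm: the cube is present — its section is the full 9.5×27 rectangle; the cylinder at (13, 3) is absent (z outside [1.5, 10]); the cube at (-4, 6) is absent (z outside [8, 31.5]); Taking the union: only the 9.5×27 cube is present, so the union is just that shape — 1 connected region. The outline is a single polygon with 4 vertices. Extrusion per mm of travel: 0.8 × 0.25 / (π × 0.875²) = 0.083150. Accumulating E over each segment gives final E = 6.0700.

G0 X0.00 Y0.00 Z0.50
G1 X9.50 Y0.00 E0.7899
G1 X9.50 Y27.00 E3.0350
G1 X0.00 Y27.00 E3.8249
G1 X0.00 Y0.00 E6.0700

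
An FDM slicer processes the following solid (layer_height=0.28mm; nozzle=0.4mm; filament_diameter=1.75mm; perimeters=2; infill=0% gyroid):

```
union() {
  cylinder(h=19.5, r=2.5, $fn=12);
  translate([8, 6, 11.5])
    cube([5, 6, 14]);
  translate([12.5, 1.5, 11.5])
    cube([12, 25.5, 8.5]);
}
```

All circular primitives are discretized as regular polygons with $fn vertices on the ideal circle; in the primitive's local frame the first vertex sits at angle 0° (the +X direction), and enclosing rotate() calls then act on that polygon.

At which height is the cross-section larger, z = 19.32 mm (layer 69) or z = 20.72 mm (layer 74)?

layer 69 (z = 19.32 mm)

Layer 69 (z = 19.32): the r=2.5 cylinder gives a regular 12-gon of circumradius 2.5 (constant along its height) (area = (12/2)·2.500²·sin(360°/12) = 18.75 mm²); the 5×6 cube at (8, 6) contributes its full rectangle (area 30.00 mm²); the cube at (12.5, 1.5) is present — its section is the full 12×25.5 rectangle (area 306.00 mm²); Combining (union): the regions partially overlap — summed areas 354.75 mm² minus the doubly-counted overlap 3.00 mm² gives 351.75 mm² — area = 351.75 mm². So its area = 351.75 mm². Layer 74 (z = 20.72): the cylinder does not reach this height (z outside [0, 19.5]); the cube at (8, 6) is present — its section is the full 5×6 rectangle (area 30.00 mm²); the cube at (12.5, 1.5) is absent (z outside [11.5, 20]); Combining (union): only the 5×6 cube at (8, 6) is present, so the union is just that shape — area = 30.00 mm². So its area = 30.00 mm². Layer 69 is larger (351.75 vs 30.00 mm²).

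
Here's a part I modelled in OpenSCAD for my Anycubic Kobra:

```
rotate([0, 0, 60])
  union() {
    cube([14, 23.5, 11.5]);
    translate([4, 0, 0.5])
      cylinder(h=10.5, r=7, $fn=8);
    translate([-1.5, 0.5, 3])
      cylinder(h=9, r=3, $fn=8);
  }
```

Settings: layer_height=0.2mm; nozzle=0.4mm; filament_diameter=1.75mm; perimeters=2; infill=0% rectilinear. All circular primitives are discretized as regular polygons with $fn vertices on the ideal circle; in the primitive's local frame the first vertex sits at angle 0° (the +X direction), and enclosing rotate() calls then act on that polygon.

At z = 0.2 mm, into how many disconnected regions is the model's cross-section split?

At z = 0.2 mm: the 14×23.5 cube contributes its full rectangle; the cylinder at (4, 0) is absent (z outside [0.5, 11]); the cylinder at (-1.5, 0.5) is absent (z outside [3, 12]); Merging all regions: only the 14×23.5 cube is present, so the union is just that shape — 1 connected region; (whole slice rotated 60° about Z — lengths, areas and connectivity unchanged). The result has 1 disconnected region.

1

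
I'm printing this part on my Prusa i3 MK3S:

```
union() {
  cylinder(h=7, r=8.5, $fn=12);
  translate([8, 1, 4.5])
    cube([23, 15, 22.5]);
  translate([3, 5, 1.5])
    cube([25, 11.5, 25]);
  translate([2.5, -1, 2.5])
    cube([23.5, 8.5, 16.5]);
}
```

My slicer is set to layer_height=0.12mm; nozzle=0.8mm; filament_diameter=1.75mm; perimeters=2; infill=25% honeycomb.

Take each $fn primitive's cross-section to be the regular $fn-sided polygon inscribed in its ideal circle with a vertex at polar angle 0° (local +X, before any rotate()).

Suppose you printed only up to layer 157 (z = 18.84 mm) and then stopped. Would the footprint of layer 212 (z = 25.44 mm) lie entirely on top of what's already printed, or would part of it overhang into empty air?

entirely on top

Compare the two slices. At z = 18.84: the cylinder is absent (z outside [0, 7]); the cube at (8, 1) (footprint 23×15) is included at this height (area 345.00 mm²); the cube at (3, 5) (footprint 25×11.5) is included at this height (area 287.50 mm²); the 23.5×8.5 cube at (2.5, -1) contributes its full rectangle (area 199.75 mm²); Merging all regions: the regions partially overlap — summed areas 832.25 mm² minus the doubly-counted overlap 349.50 mm² gives 482.75 mm² — area = 482.75 mm². At z = 25.44: the cylinder is absent (z outside [0, 7]); the cube at (8, 1) (footprint 23×15) is included at this height (area 345.00 mm²); the 25×11.5 cube at (3, 5) contributes its full rectangle (area 287.50 mm²); the cube at (2.5, -1) does not reach this height (z outside [2.5, 19]); Taking the union: the regions partially overlap — summed areas 632.50 mm² minus the doubly-counted overlap 220.00 mm² gives 412.50 mm² — area = 412.50 mm². Checking containment: the cross-section at z = 25.44 is a subset of the cross-section at z = 18.84.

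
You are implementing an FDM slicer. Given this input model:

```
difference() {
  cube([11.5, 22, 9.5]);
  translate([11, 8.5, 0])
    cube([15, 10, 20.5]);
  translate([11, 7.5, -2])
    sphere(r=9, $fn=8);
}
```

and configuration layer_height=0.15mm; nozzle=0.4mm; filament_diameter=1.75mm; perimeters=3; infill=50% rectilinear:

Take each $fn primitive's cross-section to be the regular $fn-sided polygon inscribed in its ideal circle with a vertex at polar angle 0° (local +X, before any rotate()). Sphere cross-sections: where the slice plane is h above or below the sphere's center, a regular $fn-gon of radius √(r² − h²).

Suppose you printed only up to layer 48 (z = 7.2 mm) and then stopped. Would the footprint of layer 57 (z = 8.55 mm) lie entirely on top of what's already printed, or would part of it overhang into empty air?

Compare the two slices. At z = 7.2: the cube (footprint 11.5×22) is included at this height (area 253.00 mm²); the cube at (11, 8.5) (footprint 15×10) is included at this height (area 150.00 mm²); the sphere at (11, 7.5) is absent (|z−center|=9.200 > r=9); After the difference (first − rest): starting from the 11.5×22 cube (253.00 mm²), the 15×10 cube at (11, 8.5) partially overlaps it — only the 5.00 mm² overlap (of its 150.00 mm²) is removed, clipping the outline — area = 248.00 mm². At z = 8.55: the cube is present — its section is the full 11.5×22 rectangle (area 253.00 mm²); the 15×10 cube at (11, 8.5) contributes its full rectangle (area 150.00 mm²); the sphere at (11, 7.5) is absent (|z−center|=10.550 > r=9); Subtracting the remaining from the first: starting from the 11.5×22 cube (253.00 mm²), the 15×10 cube at (11, 8.5) partially overlaps it — only the 5.00 mm² overlap (of its 150.00 mm²) is removed, clipping the outline — area = 248.00 mm². Checking containment: the cross-section at z = 8.55 is a subset of the cross-section at z = 7.2.

entirely on top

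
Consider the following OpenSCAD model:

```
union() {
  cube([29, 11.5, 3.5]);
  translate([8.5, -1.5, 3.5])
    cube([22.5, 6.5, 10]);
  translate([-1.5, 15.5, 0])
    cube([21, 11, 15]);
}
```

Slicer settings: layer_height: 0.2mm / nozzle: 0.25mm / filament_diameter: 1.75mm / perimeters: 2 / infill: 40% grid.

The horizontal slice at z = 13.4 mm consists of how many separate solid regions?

At z = 13.4 mm: the cube is absent (z outside [0, 3.5]); the cube at (8.5, -1.5) is present — its section is the full 22.5×6.5 rectangle; the 21×11 cube at (-1.5, 15.5) contributes its full rectangle; Merging all regions: the 2 present regions are separate (no shared area or edge), so areas and boundary lengths simply add and each stays a separate island — 2 connected regions. The result has 2 disconnected regions.

2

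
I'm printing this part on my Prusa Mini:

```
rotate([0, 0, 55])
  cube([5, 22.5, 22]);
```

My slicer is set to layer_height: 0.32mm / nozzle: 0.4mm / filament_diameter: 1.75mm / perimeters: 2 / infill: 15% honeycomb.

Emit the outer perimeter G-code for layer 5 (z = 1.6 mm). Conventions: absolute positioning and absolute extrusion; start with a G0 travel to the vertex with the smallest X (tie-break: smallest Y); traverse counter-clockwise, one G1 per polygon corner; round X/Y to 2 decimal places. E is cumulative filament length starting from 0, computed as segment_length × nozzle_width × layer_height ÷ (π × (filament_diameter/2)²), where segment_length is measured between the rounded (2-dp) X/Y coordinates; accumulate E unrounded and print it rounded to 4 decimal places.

G0 X-18.43 Y12.91 Z1.60
G1 X0.00 Y0.00 E1.1975
G1 X2.87 Y4.10 E1.4638
G1 X-15.56 Y17.00 E2.6610
G1 X-18.43 Y12.91 E2.9268

At z = 1.6 mm: the cube (footprint 5×22.5) is included at this height; (whole slice rotated 55° about Z — lengths, areas and connectivity unchanged). The outline is a single polygon with 4 vertices. Extrusion per mm of travel: 0.4 × 0.32 / (π × 0.875²) = 0.053216. Accumulating E over each segment gives final E = 2.9268.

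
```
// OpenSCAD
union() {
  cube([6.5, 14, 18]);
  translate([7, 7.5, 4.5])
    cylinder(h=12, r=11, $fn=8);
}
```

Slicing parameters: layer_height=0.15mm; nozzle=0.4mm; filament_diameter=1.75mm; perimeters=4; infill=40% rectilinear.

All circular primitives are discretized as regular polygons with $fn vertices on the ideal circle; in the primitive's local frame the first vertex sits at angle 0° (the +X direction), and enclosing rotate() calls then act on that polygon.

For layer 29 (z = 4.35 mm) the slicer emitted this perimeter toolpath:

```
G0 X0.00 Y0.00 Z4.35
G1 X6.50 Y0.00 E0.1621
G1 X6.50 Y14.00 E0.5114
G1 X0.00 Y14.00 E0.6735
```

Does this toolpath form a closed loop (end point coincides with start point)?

no

Start point (G0): (0.00, 0.00). End point (last G1): the path does not return to the start — open.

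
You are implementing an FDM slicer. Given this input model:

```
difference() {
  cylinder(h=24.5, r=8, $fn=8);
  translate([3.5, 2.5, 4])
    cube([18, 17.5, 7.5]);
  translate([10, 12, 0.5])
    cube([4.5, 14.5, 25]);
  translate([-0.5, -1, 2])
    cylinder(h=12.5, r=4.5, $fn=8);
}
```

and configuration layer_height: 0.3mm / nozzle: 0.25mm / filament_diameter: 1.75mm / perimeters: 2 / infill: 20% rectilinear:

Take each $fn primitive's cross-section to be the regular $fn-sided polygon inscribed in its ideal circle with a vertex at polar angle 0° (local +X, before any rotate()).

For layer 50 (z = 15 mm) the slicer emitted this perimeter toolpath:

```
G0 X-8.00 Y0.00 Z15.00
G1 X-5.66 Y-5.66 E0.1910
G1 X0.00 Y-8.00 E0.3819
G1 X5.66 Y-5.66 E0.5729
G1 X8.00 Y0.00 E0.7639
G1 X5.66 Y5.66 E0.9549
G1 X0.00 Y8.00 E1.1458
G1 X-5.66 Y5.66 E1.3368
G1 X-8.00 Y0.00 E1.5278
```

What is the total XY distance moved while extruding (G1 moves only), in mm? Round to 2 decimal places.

49.00 mm

Sum the Euclidean lengths of each G1 segment: total = 49.00 mm.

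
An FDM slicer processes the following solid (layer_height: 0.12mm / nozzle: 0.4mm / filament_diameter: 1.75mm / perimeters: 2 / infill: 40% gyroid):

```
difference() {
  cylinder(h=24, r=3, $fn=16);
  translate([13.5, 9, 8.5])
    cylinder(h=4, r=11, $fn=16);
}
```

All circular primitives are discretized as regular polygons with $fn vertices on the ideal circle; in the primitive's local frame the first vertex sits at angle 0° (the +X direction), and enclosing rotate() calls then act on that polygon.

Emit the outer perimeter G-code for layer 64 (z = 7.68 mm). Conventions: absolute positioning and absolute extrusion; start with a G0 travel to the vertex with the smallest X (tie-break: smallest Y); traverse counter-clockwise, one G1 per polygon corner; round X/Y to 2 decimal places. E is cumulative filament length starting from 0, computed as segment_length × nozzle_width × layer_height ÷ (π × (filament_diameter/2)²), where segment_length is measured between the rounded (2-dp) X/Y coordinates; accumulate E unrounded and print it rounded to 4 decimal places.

At z = 7.68 mm: the cylinder: section is a regular 16-gon, circumradius r=3; the cylinder at (13.5, 9) is absent (z outside [8.5, 12.5]); Taking the first minus the rest: none of the subtracted shapes is present at this height, so the r=3 cylinder is unchanged — 1 connected region. The outline is a single polygon with 16 vertices. Extrusion per mm of travel: 0.4 × 0.12 / (π × 0.875²) = 0.019956. Accumulating E over each segment gives final E = 0.3736.

G0 X-3.00 Y0.00 Z7.68
G1 X-2.77 Y-1.15 E0.0234
G1 X-2.12 Y-2.12 E0.0467
G1 X-1.15 Y-2.77 E0.0700
G1 X0.00 Y-3.00 E0.0934
G1 X1.15 Y-2.77 E0.1168
G1 X2.12 Y-2.12 E0.1401
G1 X2.77 Y-1.15 E0.1634
G1 X3.00 Y0.00 E0.1868
G1 X2.77 Y1.15 E0.2102
G1 X2.12 Y2.12 E0.2335
G1 X1.15 Y2.77 E0.2568
G1 X0.00 Y3.00 E0.2802
G1 X-1.15 Y2.77 E0.3036
G1 X-2.12 Y2.12 E0.3269
G1 X-2.77 Y1.15 E0.3502
G1 X-3.00 Y0.00 E0.3736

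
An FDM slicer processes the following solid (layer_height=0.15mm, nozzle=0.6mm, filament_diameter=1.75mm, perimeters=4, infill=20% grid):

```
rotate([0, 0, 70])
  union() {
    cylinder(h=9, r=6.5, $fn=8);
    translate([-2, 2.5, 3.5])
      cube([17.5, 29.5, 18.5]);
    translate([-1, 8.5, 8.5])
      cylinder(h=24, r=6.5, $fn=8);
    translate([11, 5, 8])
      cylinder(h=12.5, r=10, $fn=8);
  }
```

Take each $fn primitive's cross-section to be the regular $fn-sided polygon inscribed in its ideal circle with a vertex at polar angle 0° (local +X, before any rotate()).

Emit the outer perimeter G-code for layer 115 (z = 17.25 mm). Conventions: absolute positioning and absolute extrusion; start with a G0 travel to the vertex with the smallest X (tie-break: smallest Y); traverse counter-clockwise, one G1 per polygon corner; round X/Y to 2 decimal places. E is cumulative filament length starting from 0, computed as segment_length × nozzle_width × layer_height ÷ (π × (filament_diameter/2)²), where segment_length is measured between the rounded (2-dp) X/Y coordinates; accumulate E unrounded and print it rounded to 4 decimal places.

G0 X-30.75 Y9.07 Z17.25
G1 X-14.39 Y3.11 E0.6515
G1 X-14.22 Y-0.78 E0.7972
G1 X-10.55 Y-4.14 E0.9834
G1 X-5.58 Y-3.92 E1.1695
G1 X-2.22 Y-0.26 E1.3554
G1 X-2.28 Y1.05 E1.4045
G1 X-1.65 Y2.77 E1.4730
G1 X3.29 Y2.98 E1.6581
G1 X8.46 Y8.63 E1.9446
G1 X8.13 Y16.27 E2.2308
G1 X2.48 Y21.44 E2.5173
G1 X-5.16 Y21.11 E2.8035
G1 X-7.04 Y19.06 E2.9075
G1 X-24.77 Y25.51 E3.6135
G1 X-30.75 Y9.07 E4.2681

At z = 17.25 mm: the cylinder is absent (z outside [0, 9]); the 17.5×29.5 cube at (-2, 2.5) contributes its full rectangle; the cylinder at (-1, 8.5): section is a regular 8-gon, circumradius r=6.5; the r=10 cylinder at (11, 5) gives a regular 8-gon of circumradius 10 (constant along its height); Taking the union: the regions partially overlap (shared area 218.21 mm²), so overlapping operands fuse into one piece — 1 connected region; (rotated 70° about Z; rotation is an isometry so areas/perimeters/island counts are preserved). The outline is a single polygon with 15 vertices. Extrusion per mm of travel: 0.6 × 0.15 / (π × 0.875²) = 0.037418. Accumulating E over each segment gives final E = 4.2681.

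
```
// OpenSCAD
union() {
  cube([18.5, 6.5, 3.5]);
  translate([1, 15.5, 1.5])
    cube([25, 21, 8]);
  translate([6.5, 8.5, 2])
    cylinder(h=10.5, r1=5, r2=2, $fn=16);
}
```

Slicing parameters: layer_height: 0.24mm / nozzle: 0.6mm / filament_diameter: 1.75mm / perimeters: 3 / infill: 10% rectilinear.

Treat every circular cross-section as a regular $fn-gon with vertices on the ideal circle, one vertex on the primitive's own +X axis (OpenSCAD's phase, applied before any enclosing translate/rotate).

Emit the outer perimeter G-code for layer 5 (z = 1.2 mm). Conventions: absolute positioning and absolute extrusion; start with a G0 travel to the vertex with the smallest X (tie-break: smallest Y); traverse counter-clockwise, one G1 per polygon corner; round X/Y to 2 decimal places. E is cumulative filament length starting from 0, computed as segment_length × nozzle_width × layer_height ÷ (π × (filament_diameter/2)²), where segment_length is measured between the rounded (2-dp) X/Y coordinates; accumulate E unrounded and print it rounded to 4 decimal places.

G0 X0.00 Y0.00 Z1.20
G1 X18.50 Y0.00 E1.1076
G1 X18.50 Y6.50 E1.4967
G1 X0.00 Y6.50 E2.6043
G1 X0.00 Y0.00 E2.9934

At z = 1.2 mm: the cube is present — its section is the full 18.5×6.5 rectangle; the cube at (1, 15.5) does not reach this height (z outside [1.5, 9.5]); the cone at (6.5, 8.5) is not intersected at this z (z outside [2, 12.5]); Merging all regions: only the 18.5×6.5 cube is present, so the union is just that shape — 1 connected region. The outline is a single polygon with 4 vertices. Extrusion per mm of travel: 0.6 × 0.24 / (π × 0.875²) = 0.059868. Accumulating E over each segment gives final E = 2.9934.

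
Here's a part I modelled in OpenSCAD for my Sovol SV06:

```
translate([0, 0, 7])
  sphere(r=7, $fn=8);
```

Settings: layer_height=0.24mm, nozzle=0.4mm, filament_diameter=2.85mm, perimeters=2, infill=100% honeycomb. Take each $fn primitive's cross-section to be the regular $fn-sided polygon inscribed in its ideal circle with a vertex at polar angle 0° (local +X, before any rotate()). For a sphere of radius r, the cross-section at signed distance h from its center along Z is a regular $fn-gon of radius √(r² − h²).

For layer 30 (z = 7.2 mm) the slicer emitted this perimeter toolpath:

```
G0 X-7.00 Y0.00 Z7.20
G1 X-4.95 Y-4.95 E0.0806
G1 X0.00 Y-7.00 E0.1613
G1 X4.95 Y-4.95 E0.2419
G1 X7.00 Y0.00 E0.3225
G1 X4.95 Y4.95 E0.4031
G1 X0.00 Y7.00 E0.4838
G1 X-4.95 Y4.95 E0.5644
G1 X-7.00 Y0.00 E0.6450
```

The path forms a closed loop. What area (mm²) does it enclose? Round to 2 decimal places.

138.60 mm²

Apply the shoelace formula to the sequence of (X, Y) vertices; enclosed area = 138.60 mm².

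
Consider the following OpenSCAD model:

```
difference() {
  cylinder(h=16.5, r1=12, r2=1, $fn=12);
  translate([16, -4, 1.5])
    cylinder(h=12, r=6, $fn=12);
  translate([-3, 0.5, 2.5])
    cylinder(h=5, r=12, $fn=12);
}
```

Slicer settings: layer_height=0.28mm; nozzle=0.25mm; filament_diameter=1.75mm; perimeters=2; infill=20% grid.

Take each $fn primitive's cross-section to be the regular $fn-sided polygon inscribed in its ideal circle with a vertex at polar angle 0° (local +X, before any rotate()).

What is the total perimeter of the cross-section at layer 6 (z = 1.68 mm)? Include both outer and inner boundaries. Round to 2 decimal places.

67.58 mm

At z = 1.68 mm: the cone contributes a regular 12-gon of circumradius 10.880 (interpolated between r1=12 and r2=1 at t=0.102) (perimeter = 2·12·10.880·sin(180°/12) = 67.58 mm); the r=6 cylinder at (16, -4) gives a regular 12-gon of circumradius 6 (constant along its height) (perimeter = 2·12·6.000·sin(180°/12) = 37.27 mm); the cylinder at (-3, 0.5) is not intersected at this z (z outside [2.5, 7.5]); Taking the first minus the rest: starting from the cone, the r=6 cylinder at (16, -4) misses the remaining region (no effect) — boundary = 67.58 mm. Overall, the cross-section is a single solid region. Total boundary length (outer) = 67.58 mm.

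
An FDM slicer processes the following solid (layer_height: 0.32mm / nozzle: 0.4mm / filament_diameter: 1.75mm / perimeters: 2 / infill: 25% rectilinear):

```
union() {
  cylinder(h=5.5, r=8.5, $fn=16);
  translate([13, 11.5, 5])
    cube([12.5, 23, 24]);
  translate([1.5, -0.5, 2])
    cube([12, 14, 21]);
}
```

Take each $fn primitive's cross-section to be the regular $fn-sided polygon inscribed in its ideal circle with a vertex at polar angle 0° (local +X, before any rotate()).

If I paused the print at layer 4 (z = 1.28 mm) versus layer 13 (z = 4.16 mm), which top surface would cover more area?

layer 13 (z = 4.16 mm)

Layer 4 (z = 1.28): the r=8.5 cylinder gives a regular 16-gon of circumradius 8.5 (constant along its height) (area = (16/2)·8.500²·sin(360°/16) = 221.19 mm²); the cube at (13, 11.5) is not intersected at this z (z outside [5, 29]); the cube at (1.5, -0.5) is not intersected at this z (z outside [2, 23]); Merging all regions: only the r=8.5 cylinder is present, so the union is just that shape — area = 221.19 mm². So its area = 221.19 mm². Layer 13 (z = 4.16): the r=8.5 cylinder contributes a regular 16-gon of circumradius 8.5 (area = (16/2)·8.500²·sin(360°/16) = 221.19 mm²); the cube at (13, 11.5) is not intersected at this z (z outside [5, 29]); the 12×14 cube at (1.5, -0.5) contributes its full rectangle (area 168.00 mm²); Merging all regions: the regions partially overlap — summed areas 389.19 mm² minus the doubly-counted overlap 46.25 mm² gives 342.94 mm² — area = 342.94 mm². So its area = 342.94 mm². Layer 13 is larger (342.94 vs 221.19 mm²).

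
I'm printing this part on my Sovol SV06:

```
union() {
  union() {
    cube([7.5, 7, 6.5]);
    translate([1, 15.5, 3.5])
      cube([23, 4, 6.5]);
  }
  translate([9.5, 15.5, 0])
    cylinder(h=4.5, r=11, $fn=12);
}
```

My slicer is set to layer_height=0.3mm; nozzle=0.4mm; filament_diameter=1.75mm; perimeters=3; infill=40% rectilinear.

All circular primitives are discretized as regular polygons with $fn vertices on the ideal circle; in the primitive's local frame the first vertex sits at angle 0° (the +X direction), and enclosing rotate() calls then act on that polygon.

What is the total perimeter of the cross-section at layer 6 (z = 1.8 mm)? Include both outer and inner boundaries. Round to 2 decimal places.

At z = 1.8 mm: the cube (footprint 7.5×7) is included at this height (perimeter 29.00 mm); the cube at (1, 15.5) does not reach this height (z outside [3.5, 10]); Combining (union): only the 7.5×7 cube is present, so the union is just that shape — boundary = 29.00 mm; the r=11 cylinder at (9.5, 15.5) contributes a regular 12-gon of circumradius 11 (perimeter = 2·12·11.000·sin(180°/12) = 68.33 mm); Merging all regions: the regions partially overlap (shared area 5.76 mm²), so the edge portions inside another operand are dropped and the merged outline is re-measured after clipping — boundary = 85.76 mm. Overall, the cross-section is a single solid region. Total boundary length (outer) = 85.76 mm.

85.76 mm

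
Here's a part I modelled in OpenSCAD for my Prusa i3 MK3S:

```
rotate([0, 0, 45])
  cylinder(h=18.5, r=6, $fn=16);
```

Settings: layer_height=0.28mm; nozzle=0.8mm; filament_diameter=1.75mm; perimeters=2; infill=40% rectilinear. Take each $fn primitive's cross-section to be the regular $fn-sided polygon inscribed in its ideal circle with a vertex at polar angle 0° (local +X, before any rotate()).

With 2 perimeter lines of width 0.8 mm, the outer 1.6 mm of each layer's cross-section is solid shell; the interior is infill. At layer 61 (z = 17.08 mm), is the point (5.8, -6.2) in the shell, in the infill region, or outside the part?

At z = 17.08 mm: the r=6 cylinder gives a regular 16-gon of circumradius 6 (constant along its height); (whole slice rotated 45° about Z — lengths, areas and connectivity unchanged). Overall, the cross-section is a single solid region. Undo the 45° rotation: the query point maps to (-0.283, -8.485) in the un-rotated model frame. The nearest boundary edge runs (-2.30, -5.54)→(-0.00, -6.00); distance from the point to it = 2.50 mm. The point is not inside any of the regions above, so it lies outside the cross-section (2.50 mm from the nearest boundary).

outside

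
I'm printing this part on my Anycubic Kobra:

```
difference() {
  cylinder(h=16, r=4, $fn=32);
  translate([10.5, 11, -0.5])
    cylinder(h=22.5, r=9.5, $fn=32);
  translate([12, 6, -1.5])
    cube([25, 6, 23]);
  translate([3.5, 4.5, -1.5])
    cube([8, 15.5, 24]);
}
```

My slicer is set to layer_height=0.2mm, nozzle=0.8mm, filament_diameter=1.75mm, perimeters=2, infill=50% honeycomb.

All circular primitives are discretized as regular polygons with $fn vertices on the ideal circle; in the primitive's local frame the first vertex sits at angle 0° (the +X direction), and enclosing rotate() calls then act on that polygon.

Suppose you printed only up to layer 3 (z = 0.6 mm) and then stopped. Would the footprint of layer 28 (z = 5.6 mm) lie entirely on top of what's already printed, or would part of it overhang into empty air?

entirely on top

Compare the two slices. At z = 0.6: the r=4 cylinder gives a regular 32-gon of circumradius 4 (constant along its height) (area = (32/2)·4.000²·sin(360°/32) = 49.94 mm²); the r=9.5 cylinder at (10.5, 11) gives a regular 32-gon of circumradius 9.5 (constant along its height) (area = (32/2)·9.500²·sin(360°/32) = 281.71 mm²); the cube at (12, 6) is present — its section is the full 25×6 rectangle (area 150.00 mm²); the cube at (3.5, 4.5) (footprint 8×15.5) is included at this height (area 124.00 mm²); After the difference (first − rest): starting from the r=4 cylinder (49.94 mm²), the r=9.5 cylinder at (10.5, 11) misses the remaining region (no effect); the 25×6 cube at (12, 6) misses the remaining region (no effect); the 8×15.5 cube at (3.5, 4.5) misses the remaining region (no effect) — area = 49.94 mm². At z = 5.6: the r=4 cylinder contributes a regular 32-gon of circumradius 4 (area = (32/2)·4.000²·sin(360°/32) = 49.94 mm²); the r=9.5 cylinder at (10.5, 11) contributes a regular 32-gon of circumradius 9.5 (area = (32/2)·9.500²·sin(360°/32) = 281.71 mm²); the 25×6 cube at (12, 6) contributes its full rectangle (area 150.00 mm²); the 8×15.5 cube at (3.5, 4.5) contributes its full rectangle (area 124.00 mm²); After the difference (first − rest): starting from the r=4 cylinder (49.94 mm²), the r=9.5 cylinder at (10.5, 11) misses the remaining region (no effect); the 25×6 cube at (12, 6) misses the remaining region (no effect); the 8×15.5 cube at (3.5, 4.5) misses the remaining region (no effect) — area = 49.94 mm². Checking containment: the cross-section at z = 5.6 is a subset of the cross-section at z = 0.6.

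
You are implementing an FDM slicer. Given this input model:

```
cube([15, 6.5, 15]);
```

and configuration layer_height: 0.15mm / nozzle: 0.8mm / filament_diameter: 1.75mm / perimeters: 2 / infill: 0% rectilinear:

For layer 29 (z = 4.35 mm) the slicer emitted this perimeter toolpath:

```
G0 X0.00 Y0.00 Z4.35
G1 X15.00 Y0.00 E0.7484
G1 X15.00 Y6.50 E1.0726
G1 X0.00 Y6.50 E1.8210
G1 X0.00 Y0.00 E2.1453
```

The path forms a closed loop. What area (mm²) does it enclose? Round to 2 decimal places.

Apply the shoelace formula to the sequence of (X, Y) vertices; enclosed area = 97.50 mm².

97.50 mm²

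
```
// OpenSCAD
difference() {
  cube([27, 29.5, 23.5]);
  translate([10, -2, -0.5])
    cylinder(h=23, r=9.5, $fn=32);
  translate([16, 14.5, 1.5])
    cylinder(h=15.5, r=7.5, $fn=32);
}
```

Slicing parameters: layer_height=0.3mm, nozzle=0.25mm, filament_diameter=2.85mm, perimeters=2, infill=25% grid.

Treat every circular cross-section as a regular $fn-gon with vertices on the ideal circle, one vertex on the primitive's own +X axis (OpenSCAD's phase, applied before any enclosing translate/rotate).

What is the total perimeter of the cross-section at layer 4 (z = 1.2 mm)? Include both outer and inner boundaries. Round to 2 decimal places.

At z = 1.2 mm: the cube is present — its section is the full 27×29.5 rectangle (perimeter 113.00 mm); the r=9.5 cylinder at (10, -2) gives a regular 32-gon of circumradius 9.5 (constant along its height) (perimeter = 2·32·9.500·sin(180°/32) = 59.59 mm); the cylinder at (16, 14.5) is absent (z outside [1.5, 17]); After the difference (first − rest): starting from the 27×29.5 cube, the r=9.5 cylinder at (10, -2) partially overlaps it — only the 103.25 mm² overlap (of its 281.71 mm²) is removed, clipping the outline — boundary = 120.22 mm. Overall, the cross-section is a single solid region. Total boundary length (outer) = 120.22 mm.

120.22 mm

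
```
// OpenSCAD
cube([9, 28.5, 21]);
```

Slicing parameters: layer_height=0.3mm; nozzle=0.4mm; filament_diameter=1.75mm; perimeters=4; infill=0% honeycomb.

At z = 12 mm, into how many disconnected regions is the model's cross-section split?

At z = 12 mm: the cube (footprint 9×28.5) is included at this height. The result has 1 disconnected region.

1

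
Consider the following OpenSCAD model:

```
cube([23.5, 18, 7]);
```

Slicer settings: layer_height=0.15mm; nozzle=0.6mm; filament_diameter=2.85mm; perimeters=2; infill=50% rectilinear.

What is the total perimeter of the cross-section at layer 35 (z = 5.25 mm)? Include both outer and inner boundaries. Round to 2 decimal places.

At z = 5.25 mm: the cube (footprint 23.5×18) is included at this height (perimeter 83.00 mm). Overall, the cross-section is a single solid region. Total boundary length (outer) = 83.00 mm.

83.00 mm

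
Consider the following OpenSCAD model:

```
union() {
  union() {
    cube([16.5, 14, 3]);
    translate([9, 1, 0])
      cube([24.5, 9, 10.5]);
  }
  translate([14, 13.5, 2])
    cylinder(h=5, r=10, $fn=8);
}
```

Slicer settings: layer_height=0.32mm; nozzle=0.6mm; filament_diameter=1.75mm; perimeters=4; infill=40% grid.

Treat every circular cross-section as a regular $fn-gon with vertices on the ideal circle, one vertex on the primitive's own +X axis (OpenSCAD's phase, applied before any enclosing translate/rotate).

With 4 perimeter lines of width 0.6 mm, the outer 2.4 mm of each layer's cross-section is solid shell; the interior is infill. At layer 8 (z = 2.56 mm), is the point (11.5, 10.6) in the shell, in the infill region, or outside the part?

At z = 2.56 mm: the 16.5×14 cube contributes its full rectangle; the cube at (9, 1) is present — its section is the full 24.5×9 rectangle; Combining (union): the regions partially overlap (shared area 67.50 mm²), so overlapping operands fuse into one piece — 1 connected region; the cylinder at (14, 13.5): section is a regular 8-gon, circumradius r=10; Merging all regions: the regions partially overlap (shared area 123.91 mm²), so overlapping operands fuse into one piece — 1 connected region. Overall, the cross-section is a single solid region. The nearest boundary edge runs (0.00, 14.00)→(4.21, 14.00); distance from the point to it = 8.05 mm. The point is inside the cross-section and 8.05 mm from the nearest boundary — more than the 2.4 mm shell width (4 × 0.6), so it's in the infill interior.

infill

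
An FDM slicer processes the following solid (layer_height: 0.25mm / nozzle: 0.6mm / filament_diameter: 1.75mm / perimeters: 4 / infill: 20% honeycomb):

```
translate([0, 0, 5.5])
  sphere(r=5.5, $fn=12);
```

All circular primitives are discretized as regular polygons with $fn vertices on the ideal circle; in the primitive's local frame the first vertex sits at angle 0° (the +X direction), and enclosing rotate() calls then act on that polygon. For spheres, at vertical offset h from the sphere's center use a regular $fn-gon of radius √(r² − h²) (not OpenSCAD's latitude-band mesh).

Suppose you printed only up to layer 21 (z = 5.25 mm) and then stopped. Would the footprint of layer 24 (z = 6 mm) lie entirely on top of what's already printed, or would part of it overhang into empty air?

entirely on top

Compare the two slices. At z = 5.25: the r=5.5 sphere slices to a regular 12-gon of circumradius 5.494 (√(r²−h²) with h=0.25 from center) (area = (12/2)·5.494²·sin(360°/12) = 90.56 mm²). At z = 6: the r=5.5 sphere contributes a regular 12-gon of circumradius √(5.5²−0.5²) = 5.477 (area = (12/2)·5.477²·sin(360°/12) = 90.00 mm²). Checking containment: the cross-section at z = 6 is a subset of the cross-section at z = 5.25.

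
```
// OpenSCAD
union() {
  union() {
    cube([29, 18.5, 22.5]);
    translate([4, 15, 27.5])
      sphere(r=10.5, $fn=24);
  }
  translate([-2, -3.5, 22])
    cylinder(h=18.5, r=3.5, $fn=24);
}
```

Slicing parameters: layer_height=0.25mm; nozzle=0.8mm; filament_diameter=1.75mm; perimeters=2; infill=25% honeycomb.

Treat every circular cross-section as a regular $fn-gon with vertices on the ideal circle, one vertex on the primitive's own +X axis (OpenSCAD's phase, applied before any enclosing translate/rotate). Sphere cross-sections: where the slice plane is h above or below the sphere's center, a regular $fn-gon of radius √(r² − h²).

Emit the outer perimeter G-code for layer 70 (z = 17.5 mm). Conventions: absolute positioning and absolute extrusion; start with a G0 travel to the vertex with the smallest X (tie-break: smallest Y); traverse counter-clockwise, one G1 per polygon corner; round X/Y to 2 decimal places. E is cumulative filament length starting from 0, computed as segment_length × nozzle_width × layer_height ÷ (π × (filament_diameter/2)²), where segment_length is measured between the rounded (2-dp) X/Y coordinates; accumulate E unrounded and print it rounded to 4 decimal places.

G0 X0.00 Y0.00 Z17.50
G1 X29.00 Y0.00 E2.4114
G1 X29.00 Y18.50 E3.9496
G1 X0.00 Y18.50 E6.3610
G1 X0.00 Y0.00 E7.8993

At z = 17.5 mm: the cube is present — its section is the full 29×18.5 rectangle; the r=10.5 sphere at (4, 15) slices to a regular 24-gon of circumradius 3.202 (√(r²−h²) with h=10 from center); Combining (union): the r=10.5 sphere at (4, 15) lies entirely inside the 29×18.5 cube, so the union is just the 29×18.5 cube — 1 connected region; the cylinder at (-2, -3.5) does not reach this height (z outside [22, 40.5]); Combining (union): only that combined region is present, so the union is just that shape — 1 connected region. The outline is a single polygon with 4 vertices. Extrusion per mm of travel: 0.8 × 0.25 / (π × 0.875²) = 0.083150. Accumulating E over each segment gives final E = 7.8993.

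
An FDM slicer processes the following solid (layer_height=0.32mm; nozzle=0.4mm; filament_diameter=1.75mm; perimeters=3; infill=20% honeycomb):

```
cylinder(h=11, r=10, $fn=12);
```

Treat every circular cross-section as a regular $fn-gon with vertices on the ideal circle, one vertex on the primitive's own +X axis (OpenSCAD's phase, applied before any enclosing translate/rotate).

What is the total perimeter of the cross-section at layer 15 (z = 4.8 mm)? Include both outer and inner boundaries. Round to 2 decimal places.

At z = 4.8 mm: the r=10 cylinder gives a regular 12-gon of circumradius 10 (constant along its height) (perimeter = 2·12·10.000·sin(180°/12) = 62.12 mm). Overall, the cross-section is a single solid region. Total boundary length (outer) = 62.12 mm.

62.12 mm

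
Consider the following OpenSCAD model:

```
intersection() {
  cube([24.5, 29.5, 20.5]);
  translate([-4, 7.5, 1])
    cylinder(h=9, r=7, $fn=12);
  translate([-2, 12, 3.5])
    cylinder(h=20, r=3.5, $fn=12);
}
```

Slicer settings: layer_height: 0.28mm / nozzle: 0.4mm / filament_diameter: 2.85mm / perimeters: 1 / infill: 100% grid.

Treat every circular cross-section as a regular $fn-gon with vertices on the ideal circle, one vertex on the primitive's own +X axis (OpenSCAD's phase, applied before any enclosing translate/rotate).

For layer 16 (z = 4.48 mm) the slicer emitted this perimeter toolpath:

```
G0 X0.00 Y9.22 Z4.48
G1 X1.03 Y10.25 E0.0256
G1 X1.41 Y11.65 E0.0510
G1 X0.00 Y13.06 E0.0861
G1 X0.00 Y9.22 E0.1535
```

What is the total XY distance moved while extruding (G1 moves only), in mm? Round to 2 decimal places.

8.74 mm

Sum the Euclidean lengths of each G1 segment: total = 8.74 mm.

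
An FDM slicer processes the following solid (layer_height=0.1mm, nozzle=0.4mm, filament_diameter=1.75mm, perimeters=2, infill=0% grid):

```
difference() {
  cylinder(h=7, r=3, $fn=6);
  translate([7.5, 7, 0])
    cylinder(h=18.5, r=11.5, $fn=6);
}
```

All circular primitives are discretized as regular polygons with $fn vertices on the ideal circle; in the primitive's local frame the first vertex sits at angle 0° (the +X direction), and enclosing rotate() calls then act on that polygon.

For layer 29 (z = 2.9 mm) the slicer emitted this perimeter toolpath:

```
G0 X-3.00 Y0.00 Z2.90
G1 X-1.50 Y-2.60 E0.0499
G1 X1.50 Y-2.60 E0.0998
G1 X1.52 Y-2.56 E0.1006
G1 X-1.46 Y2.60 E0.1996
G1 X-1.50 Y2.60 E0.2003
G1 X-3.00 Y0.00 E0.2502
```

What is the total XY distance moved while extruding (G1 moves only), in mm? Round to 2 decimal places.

15.05 mm

Sum the Euclidean lengths of each G1 segment: total = 15.05 mm.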